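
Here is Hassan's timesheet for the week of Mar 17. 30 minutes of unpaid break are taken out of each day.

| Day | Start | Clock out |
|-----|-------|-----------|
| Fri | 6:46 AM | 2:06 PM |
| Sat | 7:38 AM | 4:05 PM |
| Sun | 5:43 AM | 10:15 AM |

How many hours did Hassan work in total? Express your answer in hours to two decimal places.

Fri: 6:46 AM–2:06 PM = 7 h 20 min; less 30 min break → 6 h 50 min
Sat: 7:38 AM–4:05 PM = 8 h 27 min; less 30 min break → 7 h 57 min
Sun: 5:43 AM–10:15 AM = 4 h 32 min; less 30 min break → 4 h 2 min
Total: 6 h 50 min + 7 h 57 min + 4 h 2 min = 18 h 49 min.

18.82 hours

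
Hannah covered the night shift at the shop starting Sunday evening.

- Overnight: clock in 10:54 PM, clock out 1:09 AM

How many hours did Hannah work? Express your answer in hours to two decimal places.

Overnight: 10:54 PM → midnight = 1 h 6 min; midnight → 1:09 AM = 1 h 9 min; span 2 h 15 min

2.25 hours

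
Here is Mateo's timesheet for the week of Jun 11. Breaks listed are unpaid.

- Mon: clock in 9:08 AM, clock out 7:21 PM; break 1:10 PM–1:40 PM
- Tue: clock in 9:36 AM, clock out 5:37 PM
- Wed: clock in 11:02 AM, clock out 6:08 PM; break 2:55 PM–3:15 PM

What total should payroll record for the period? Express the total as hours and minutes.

Mon: 9:08 AM–7:21 PM = 10 h 13 min; less 30 min break → 9 h 43 min
Tue: 9:36 AM–5:37 PM = 8 h 1 min
Wed: 11:02 AM–6:08 PM = 7 h 6 min; less 20 min break → 6 h 46 min
Total: 9 h 43 min + 8 h 1 min + 6 h 46 min = 24 h 30 min.

24 h 30 min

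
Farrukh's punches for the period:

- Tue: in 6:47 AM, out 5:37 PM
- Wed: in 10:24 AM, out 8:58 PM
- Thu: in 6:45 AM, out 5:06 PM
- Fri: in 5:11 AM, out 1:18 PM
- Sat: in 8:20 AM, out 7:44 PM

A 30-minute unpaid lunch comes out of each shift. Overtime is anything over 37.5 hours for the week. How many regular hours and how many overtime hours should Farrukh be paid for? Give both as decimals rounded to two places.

Tue: 6:47 AM–5:37 PM = 10 h 50 min; less 30 min break → 10 h 20 min
Wed: 10:24 AM–8:58 PM = 10 h 34 min; less 30 min break → 10 h 4 min
Thu: 6:45 AM–5:06 PM = 10 h 21 min; less 30 min break → 9 h 51 min
Fri: 5:11 AM–1:18 PM = 8 h 7 min; less 30 min break → 7 h 37 min
Sat: 8:20 AM–7:44 PM = 11 h 24 min; less 30 min break → 10 h 54 min
Total worked: 48 h 46 min = 48.77 h.
Threshold 37.5 h → overtime 11 h 16 min, regular 37 h 30 min.

Regular 37.50 hours, overtime 11.27 hours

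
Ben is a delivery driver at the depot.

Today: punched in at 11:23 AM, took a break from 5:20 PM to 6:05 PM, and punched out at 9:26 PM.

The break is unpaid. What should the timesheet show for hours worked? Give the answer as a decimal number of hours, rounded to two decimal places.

Today: 11:23 AM–9:26 PM = 10 h 3 min; less 45 min break → 9 h 18 min

9.30 hours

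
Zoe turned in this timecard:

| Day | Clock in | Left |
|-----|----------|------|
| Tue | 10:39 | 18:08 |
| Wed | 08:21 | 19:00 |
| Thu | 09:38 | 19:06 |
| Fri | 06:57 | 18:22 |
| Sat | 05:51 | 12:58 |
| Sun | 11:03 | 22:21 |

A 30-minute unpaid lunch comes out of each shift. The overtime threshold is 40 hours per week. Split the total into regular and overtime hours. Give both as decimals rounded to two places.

Regular 40.00 hours, overtime 14.43 hours

Tue: 10:39–18:08 = 7 h 29 min; less 30 min break → 6 h 59 min
Wed: 08:21–19:00 = 10 h 39 min; less 30 min break → 10 h 9 min
Thu: 09:38–19:06 = 9 h 28 min; less 30 min break → 8 h 58 min
Fri: 06:57–18:22 = 11 h 25 min; less 30 min break → 10 h 55 min
Sat: 05:51–12:58 = 7 h 7 min; less 30 min break → 6 h 37 min
Sun: 11:03–22:21 = 11 h 18 min; less 30 min break → 10 h 48 min
Total worked: 54 h 26 min = 54.43 h.
Threshold 40 h → overtime 14 h 26 min, regular 40 h 0 min.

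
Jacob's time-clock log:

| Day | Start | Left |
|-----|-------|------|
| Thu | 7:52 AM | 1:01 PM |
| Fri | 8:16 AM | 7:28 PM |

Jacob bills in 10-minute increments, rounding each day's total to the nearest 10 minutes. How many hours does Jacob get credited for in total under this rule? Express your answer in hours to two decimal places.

Thu: 7:52 AM–1:01 PM = 5 h 9 min → rounds to 5 h 10 min
Fri: 8:16 AM–7:28 PM = 11 h 12 min → rounds to 11 h 10 min
Total credited: 16 h 20 min.

16.33 hours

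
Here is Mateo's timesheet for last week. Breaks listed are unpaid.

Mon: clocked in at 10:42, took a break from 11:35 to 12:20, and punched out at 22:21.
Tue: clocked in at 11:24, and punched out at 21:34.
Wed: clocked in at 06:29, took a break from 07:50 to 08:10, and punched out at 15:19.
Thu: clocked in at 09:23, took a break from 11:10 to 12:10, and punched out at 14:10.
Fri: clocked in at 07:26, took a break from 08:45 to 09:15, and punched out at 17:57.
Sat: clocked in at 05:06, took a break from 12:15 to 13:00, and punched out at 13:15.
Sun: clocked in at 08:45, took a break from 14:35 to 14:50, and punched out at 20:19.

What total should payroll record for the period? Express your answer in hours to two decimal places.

62.08 hours

Mon: 10:42–22:21 = 11 h 39 min; less 45 min break → 10 h 54 min
Tue: 11:24–21:34 = 10 h 10 min
Wed: 06:29–15:19 = 8 h 50 min; less 20 min break → 8 h 30 min
Thu: 09:23–14:10 = 4 h 47 min; less 60 min break → 3 h 47 min
Fri: 07:26–17:57 = 10 h 31 min; less 30 min break → 10 h 1 min
Sat: 05:06–13:15 = 8 h 9 min; less 45 min break → 7 h 24 min
Sun: 08:45–20:19 = 11 h 34 min; less 15 min break → 11 h 19 min
Total: 10 h 54 min + 10 h 10 min + 8 h 30 min + 3 h 47 min + 10 h 1 min + 7 h 24 min + 11 h 19 min = 62 h 5 min.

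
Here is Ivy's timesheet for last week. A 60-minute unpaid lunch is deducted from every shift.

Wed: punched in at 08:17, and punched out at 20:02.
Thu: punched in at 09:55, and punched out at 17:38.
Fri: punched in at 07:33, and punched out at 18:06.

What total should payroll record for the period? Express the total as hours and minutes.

Wed: 08:17–20:02 = 11 h 45 min; less 60 min break → 10 h 45 min
Thu: 09:55–17:38 = 7 h 43 min; less 60 min break → 6 h 43 min
Fri: 07:33–18:06 = 10 h 33 min; less 60 min break → 9 h 33 min
Total: 10 h 45 min + 6 h 43 min + 9 h 33 min = 27 h 1 min.

27 h 1 min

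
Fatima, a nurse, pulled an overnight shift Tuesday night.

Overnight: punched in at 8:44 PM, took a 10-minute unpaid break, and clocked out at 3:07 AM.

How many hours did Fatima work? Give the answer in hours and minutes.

Overnight: 8:44 PM → midnight = 3 h 16 min; midnight → 3:07 AM = 3 h 7 min; span 6 h 23 min; less 10 min break → 6 h 13 min

6 h 13 min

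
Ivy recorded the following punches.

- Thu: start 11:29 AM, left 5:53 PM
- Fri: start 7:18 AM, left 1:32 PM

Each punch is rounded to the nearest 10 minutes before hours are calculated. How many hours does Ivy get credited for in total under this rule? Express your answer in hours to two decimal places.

Thu: in 11:29 AM→11:30 AM, out 5:53 PM→5:50 PM; 6 h 20 min
Fri: in 7:18 AM→7:20 AM, out 1:32 PM→1:30 PM; 6 h 10 min
Total credited: 12 h 30 min.

12.50 hours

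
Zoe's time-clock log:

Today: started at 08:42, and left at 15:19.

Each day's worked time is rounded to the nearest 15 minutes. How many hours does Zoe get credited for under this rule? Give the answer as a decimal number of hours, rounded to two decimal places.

Today: 08:42–15:19 = 6 h 37 min → rounds to 6 h 30 min

6.50 hours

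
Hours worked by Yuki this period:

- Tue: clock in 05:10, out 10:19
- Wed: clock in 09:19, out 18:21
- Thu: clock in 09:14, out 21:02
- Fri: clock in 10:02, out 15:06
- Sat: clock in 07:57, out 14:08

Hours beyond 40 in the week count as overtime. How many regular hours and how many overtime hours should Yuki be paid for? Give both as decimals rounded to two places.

Tue: 05:10–10:19 = 5 h 9 min
Wed: 09:19–18:21 = 9 h 2 min
Thu: 09:14–21:02 = 11 h 48 min
Fri: 10:02–15:06 = 5 h 4 min
Sat: 07:57–14:08 = 6 h 11 min
Total worked: 37 h 14 min = 37.23 h.
Threshold 40 h → overtime 0 h 0 min, regular 37 h 14 min.

Regular 37.23 hours, overtime 0.00 hours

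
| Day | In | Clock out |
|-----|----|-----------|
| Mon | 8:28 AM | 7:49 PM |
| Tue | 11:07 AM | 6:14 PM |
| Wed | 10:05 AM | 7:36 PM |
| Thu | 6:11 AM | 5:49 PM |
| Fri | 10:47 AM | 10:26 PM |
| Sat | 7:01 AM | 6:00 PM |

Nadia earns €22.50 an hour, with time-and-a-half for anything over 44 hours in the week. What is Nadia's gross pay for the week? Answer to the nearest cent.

Mon: 8:28 AM–7:49 PM = 11 h 21 min
Tue: 11:07 AM–6:14 PM = 7 h 7 min
Wed: 10:05 AM–7:36 PM = 9 h 31 min
Thu: 6:11 AM–5:49 PM = 11 h 38 min
Fri: 10:47 AM–10:26 PM = 11 h 39 min
Sat: 7:01 AM–6:00 PM = 10 h 59 min
Total worked: 62 h 15 min = 3735 min.
Regular 44 h 0 min = 2640 min at €22.50/h; overtime 18 h 15 min = 1095 min at €33.75/h.
Pay = (2640 × €22.50 + 1095 × €33.75) ÷ 60 = €1605.94.

€1605.94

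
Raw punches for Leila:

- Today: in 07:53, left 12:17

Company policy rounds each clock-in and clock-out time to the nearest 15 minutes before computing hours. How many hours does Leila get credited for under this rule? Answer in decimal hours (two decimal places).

4.25 hours

Today: in 07:53→08:00, out 12:17→12:15; 4 h 15 min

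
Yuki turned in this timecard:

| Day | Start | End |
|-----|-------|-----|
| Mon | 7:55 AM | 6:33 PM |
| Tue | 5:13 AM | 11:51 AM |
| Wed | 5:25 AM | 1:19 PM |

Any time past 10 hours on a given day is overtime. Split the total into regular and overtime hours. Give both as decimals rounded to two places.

Regular 24.53 hours, overtime 0.63 hours

Mon: 7:55 AM–6:33 PM = 10 h 38 min
Tue: 5:13 AM–11:51 AM = 6 h 38 min
Wed: 5:25 AM–1:19 PM = 7 h 54 min
Mon reg 10 h 0 min / OT 0 h 38 min; Tue reg 6 h 38 min / OT 0 h 0 min; Wed reg 7 h 54 min / OT 0 h 0 min.
Totals: regular 24 h 32 min, overtime 0 h 38 min.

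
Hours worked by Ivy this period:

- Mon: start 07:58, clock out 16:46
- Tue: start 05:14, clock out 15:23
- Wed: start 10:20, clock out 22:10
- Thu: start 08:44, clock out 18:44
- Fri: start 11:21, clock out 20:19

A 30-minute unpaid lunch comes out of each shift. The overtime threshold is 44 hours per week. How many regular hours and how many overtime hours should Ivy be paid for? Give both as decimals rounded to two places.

Regular 44.00 hours, overtime 3.25 hours

Mon: 07:58–16:46 = 8 h 48 min; less 30 min break → 8 h 18 min
Tue: 05:14–15:23 = 10 h 9 min; less 30 min break → 9 h 39 min
Wed: 10:20–22:10 = 11 h 50 min; less 30 min break → 11 h 20 min
Thu: 08:44–18:44 = 10 h 0 min; less 30 min break → 9 h 30 min
Fri: 11:21–20:19 = 8 h 58 min; less 30 min break → 8 h 28 min
Total worked: 47 h 15 min = 47.25 h.
Threshold 44 h → overtime 3 h 15 min, regular 44 h 0 min.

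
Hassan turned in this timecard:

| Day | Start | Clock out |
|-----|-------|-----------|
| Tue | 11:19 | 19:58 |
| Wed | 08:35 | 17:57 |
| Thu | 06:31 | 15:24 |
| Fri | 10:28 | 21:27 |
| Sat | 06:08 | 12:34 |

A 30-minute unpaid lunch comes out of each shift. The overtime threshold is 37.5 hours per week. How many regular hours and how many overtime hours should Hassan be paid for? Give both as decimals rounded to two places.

Tue: 11:19–19:58 = 8 h 39 min; less 30 min break → 8 h 9 min
Wed: 08:35–17:57 = 9 h 22 min; less 30 min break → 8 h 52 min
Thu: 06:31–15:24 = 8 h 53 min; less 30 min break → 8 h 23 min
Fri: 10:28–21:27 = 10 h 59 min; less 30 min break → 10 h 29 min
Sat: 06:08–12:34 = 6 h 26 min; less 30 min break → 5 h 56 min
Total worked: 41 h 49 min = 41.82 h.
Threshold 37.5 h → overtime 4 h 19 min, regular 37 h 30 min.

Regular 37.50 hours, overtime 4.32 hours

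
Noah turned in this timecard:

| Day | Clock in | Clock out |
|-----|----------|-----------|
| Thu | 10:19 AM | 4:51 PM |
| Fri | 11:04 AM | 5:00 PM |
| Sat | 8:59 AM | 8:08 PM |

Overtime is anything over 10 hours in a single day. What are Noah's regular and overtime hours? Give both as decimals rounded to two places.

Thu: 10:19 AM–4:51 PM = 6 h 32 min
Fri: 11:04 AM–5:00 PM = 5 h 56 min
Sat: 8:59 AM–8:08 PM = 11 h 9 min
Thu reg 6 h 32 min / OT 0 h 0 min; Fri reg 5 h 56 min / OT 0 h 0 min; Sat reg 10 h 0 min / OT 1 h 9 min.
Totals: regular 22 h 28 min, overtime 1 h 9 min.

Regular 22.47 hours, overtime 1.15 hours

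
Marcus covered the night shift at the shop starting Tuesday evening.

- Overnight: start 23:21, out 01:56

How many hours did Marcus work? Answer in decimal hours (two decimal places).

2.58 hours

Overnight: 23:21 → midnight = 0 h 39 min; midnight → 01:56 = 1 h 56 min; span 2 h 35 min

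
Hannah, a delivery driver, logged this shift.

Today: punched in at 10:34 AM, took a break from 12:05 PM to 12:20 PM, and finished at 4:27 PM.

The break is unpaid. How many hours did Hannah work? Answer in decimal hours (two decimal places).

5.63 hours

Today: 10:34 AM–4:27 PM = 5 h 53 min; less 15 min break → 5 h 38 min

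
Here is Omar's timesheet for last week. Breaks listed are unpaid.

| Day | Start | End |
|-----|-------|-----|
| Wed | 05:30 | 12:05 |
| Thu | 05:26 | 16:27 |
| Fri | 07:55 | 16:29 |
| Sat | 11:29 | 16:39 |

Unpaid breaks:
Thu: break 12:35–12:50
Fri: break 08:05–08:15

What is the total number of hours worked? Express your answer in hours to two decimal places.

30.92 hours

Wed: 05:30–12:05 = 6 h 35 min
Thu: 05:26–16:27 = 11 h 1 min; less 15 min break → 10 h 46 min
Fri: 07:55–16:29 = 8 h 34 min; less 10 min break → 8 h 24 min
Sat: 11:29–16:39 = 5 h 10 min
Total: 6 h 35 min + 10 h 46 min + 8 h 24 min + 5 h 10 min = 30 h 55 min.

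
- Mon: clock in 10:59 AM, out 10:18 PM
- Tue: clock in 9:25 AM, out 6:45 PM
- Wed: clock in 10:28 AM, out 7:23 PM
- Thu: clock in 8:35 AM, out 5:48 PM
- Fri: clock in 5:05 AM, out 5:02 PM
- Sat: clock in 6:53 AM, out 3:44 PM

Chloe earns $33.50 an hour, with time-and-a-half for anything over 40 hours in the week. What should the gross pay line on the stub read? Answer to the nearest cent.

Mon: 10:59 AM–10:18 PM = 11 h 19 min
Tue: 9:25 AM–6:45 PM = 9 h 20 min
Wed: 10:28 AM–7:23 PM = 8 h 55 min
Thu: 8:35 AM–5:48 PM = 9 h 13 min
Fri: 5:05 AM–5:02 PM = 11 h 57 min
Sat: 6:53 AM–3:44 PM = 8 h 51 min
Total worked: 59 h 35 min = 3575 min.
Regular 40 h 0 min = 2400 min at $33.50/h; overtime 19 h 35 min = 1175 min at $50.25/h.
Pay = (2400 × $33.50 + 1175 × $50.25) ÷ 60 = $2324.06.

$2324.06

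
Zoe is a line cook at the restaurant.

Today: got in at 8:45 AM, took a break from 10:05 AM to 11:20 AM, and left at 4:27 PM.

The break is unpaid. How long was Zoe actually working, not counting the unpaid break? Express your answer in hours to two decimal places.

Today: 8:45 AM–4:27 PM = 7 h 42 min; less 75 min break → 6 h 27 min

6.45 hours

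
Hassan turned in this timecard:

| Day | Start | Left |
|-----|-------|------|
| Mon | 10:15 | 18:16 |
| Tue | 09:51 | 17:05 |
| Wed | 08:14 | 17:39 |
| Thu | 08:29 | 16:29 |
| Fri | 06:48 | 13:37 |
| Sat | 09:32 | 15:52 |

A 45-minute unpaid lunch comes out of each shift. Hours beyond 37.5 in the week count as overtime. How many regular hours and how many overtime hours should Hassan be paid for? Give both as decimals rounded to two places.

Regular 37.50 hours, overtime 3.82 hours

Mon: 10:15–18:16 = 8 h 1 min; less 45 min break → 7 h 16 min
Tue: 09:51–17:05 = 7 h 14 min; less 45 min break → 6 h 29 min
Wed: 08:14–17:39 = 9 h 25 min; less 45 min break → 8 h 40 min
Thu: 08:29–16:29 = 8 h 0 min; less 45 min break → 7 h 15 min
Fri: 06:48–13:37 = 6 h 49 min; less 45 min break → 6 h 4 min
Sat: 09:32–15:52 = 6 h 20 min; less 45 min break → 5 h 35 min
Total worked: 41 h 19 min = 41.32 h.
Threshold 37.5 h → overtime 3 h 49 min, regular 37 h 30 min.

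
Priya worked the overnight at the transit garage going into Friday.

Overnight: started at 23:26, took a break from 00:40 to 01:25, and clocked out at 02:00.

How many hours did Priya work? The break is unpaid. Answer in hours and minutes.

Overnight: 23:26 → midnight = 0 h 34 min; midnight → 02:00 = 2 h 0 min; span 2 h 34 min; less 45 min break → 1 h 49 min

1 h 49 min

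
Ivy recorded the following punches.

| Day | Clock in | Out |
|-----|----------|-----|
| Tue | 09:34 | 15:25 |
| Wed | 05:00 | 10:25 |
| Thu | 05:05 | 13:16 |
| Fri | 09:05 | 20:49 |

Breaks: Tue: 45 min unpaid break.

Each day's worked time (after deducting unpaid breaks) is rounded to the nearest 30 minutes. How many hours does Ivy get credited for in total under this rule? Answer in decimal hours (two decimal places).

30.00 hours

Tue: 09:34–15:25 = 5 h 51 min − 45 min = 5 h 6 min → rounds to 5 h 0 min
Wed: 05:00–10:25 = 5 h 25 min → rounds to 5 h 30 min
Thu: 05:05–13:16 = 8 h 11 min → rounds to 8 h 0 min
Fri: 09:05–20:49 = 11 h 44 min → rounds to 11 h 30 min
Total credited: 30 h 0 min.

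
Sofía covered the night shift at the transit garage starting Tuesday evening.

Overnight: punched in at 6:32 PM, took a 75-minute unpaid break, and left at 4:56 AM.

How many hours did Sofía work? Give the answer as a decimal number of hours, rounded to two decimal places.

Overnight: 6:32 PM → midnight = 5 h 28 min; midnight → 4:56 AM = 4 h 56 min; span 10 h 24 min; less 75 min break → 9 h 9 min

9.15 hours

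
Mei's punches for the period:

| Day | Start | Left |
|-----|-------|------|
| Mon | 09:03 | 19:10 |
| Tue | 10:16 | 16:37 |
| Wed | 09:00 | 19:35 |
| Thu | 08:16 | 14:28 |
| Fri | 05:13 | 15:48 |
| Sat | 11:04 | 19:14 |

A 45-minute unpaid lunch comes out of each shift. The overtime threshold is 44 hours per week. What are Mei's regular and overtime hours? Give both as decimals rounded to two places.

Mon: 09:03–19:10 = 10 h 7 min; less 45 min break → 9 h 22 min
Tue: 10:16–16:37 = 6 h 21 min; less 45 min break → 5 h 36 min
Wed: 09:00–19:35 = 10 h 35 min; less 45 min break → 9 h 50 min
Thu: 08:16–14:28 = 6 h 12 min; less 45 min break → 5 h 27 min
Fri: 05:13–15:48 = 10 h 35 min; less 45 min break → 9 h 50 min
Sat: 11:04–19:14 = 8 h 10 min; less 45 min break → 7 h 25 min
Total worked: 47 h 30 min = 47.50 h.
Threshold 44 h → overtime 3 h 30 min, regular 44 h 0 min.

Regular 44.00 hours, overtime 3.50 hours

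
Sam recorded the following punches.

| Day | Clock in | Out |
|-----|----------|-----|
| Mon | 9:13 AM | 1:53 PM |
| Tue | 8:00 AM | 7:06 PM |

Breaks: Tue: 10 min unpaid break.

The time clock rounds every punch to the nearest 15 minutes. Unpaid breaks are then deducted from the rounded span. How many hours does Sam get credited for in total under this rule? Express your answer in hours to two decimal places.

Mon: in 9:13 AM→9:15 AM, out 1:53 PM→2:00 PM; 4 h 45 min
Tue: in 8:00 AM→8:00 AM, out 7:06 PM→7:00 PM; 11 h 0 min − 10 min = 10 h 50 min
Total credited: 15 h 35 min.

15.58 hours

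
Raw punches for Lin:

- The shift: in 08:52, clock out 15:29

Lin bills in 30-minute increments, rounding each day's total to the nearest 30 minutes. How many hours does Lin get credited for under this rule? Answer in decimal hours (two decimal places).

6.50 hours

The shift: 08:52–15:29 = 6 h 37 min → rounds to 6 h 30 min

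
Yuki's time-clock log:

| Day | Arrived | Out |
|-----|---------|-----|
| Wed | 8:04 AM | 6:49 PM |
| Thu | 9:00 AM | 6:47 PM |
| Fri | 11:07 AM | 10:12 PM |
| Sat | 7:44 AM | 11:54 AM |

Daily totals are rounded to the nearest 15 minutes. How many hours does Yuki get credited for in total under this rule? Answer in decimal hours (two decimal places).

Wed: 8:04 AM–6:49 PM = 10 h 45 min → rounds to 10 h 45 min
Thu: 9:00 AM–6:47 PM = 9 h 47 min → rounds to 9 h 45 min
Fri: 11:07 AM–10:12 PM = 11 h 5 min → rounds to 11 h 0 min
Sat: 7:44 AM–11:54 AM = 4 h 10 min → rounds to 4 h 15 min
Total credited: 35 h 45 min.

35.75 hours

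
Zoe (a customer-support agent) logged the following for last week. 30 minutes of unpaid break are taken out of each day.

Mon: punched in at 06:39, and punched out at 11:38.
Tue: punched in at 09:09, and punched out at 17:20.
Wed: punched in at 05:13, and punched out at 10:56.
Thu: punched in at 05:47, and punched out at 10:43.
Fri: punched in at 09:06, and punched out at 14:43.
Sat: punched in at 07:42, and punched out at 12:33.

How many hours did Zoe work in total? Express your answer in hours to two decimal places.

Mon: 06:39–11:38 = 4 h 59 min; less 30 min break → 4 h 29 min
Tue: 09:09–17:20 = 8 h 11 min; less 30 min break → 7 h 41 min
Wed: 05:13–10:56 = 5 h 43 min; less 30 min break → 5 h 13 min
Thu: 05:47–10:43 = 4 h 56 min; less 30 min break → 4 h 26 min
Fri: 09:06–14:43 = 5 h 37 min; less 30 min break → 5 h 7 min
Sat: 07:42–12:33 = 4 h 51 min; less 30 min break → 4 h 21 min
Total: 4 h 29 min + 7 h 41 min + 5 h 13 min + 4 h 26 min + 5 h 7 min + 4 h 21 min = 31 h 17 min.

31.28 hours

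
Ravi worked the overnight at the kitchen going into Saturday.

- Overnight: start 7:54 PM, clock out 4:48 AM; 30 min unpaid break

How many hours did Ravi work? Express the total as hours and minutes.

8 h 24 min

Overnight: 7:54 PM → midnight = 4 h 6 min; midnight → 4:48 AM = 4 h 48 min; span 8 h 54 min; less 30 min break → 8 h 24 min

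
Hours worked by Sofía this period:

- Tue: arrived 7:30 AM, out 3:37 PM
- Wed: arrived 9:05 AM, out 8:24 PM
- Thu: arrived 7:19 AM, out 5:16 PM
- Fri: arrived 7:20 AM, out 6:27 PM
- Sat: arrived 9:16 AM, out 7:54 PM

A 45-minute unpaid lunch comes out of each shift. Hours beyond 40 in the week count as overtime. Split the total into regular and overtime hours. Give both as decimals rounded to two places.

Tue: 7:30 AM–3:37 PM = 8 h 7 min; less 45 min break → 7 h 22 min
Wed: 9:05 AM–8:24 PM = 11 h 19 min; less 45 min break → 10 h 34 min
Thu: 7:19 AM–5:16 PM = 9 h 57 min; less 45 min break → 9 h 12 min
Fri: 7:20 AM–6:27 PM = 11 h 7 min; less 45 min break → 10 h 22 min
Sat: 9:16 AM–7:54 PM = 10 h 38 min; less 45 min break → 9 h 53 min
Total worked: 47 h 23 min = 47.38 h.
Threshold 40 h → overtime 7 h 23 min, regular 40 h 0 min.

Regular 40.00 hours, overtime 7.38 hours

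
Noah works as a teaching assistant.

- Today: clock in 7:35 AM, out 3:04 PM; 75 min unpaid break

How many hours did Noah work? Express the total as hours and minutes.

6 h 14 min

Today: 7:35 AM–3:04 PM = 7 h 29 min; less 75 min break → 6 h 14 min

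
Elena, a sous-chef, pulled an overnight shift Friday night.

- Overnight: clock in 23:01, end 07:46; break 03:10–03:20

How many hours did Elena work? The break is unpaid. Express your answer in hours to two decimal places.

8.58 hours

Overnight: 23:01 → midnight = 0 h 59 min; midnight → 07:46 = 7 h 46 min; span 8 h 45 min; less 10 min break → 8 h 35 min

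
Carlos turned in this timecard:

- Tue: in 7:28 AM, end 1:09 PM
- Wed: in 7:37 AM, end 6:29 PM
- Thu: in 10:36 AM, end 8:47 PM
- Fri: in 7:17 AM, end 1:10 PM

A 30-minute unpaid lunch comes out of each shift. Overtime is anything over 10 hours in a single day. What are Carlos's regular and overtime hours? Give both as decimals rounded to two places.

Tue: 7:28 AM–1:09 PM = 5 h 41 min; less 30 min break → 5 h 11 min
Wed: 7:37 AM–6:29 PM = 10 h 52 min; less 30 min break → 10 h 22 min
Thu: 10:36 AM–8:47 PM = 10 h 11 min; less 30 min break → 9 h 41 min
Fri: 7:17 AM–1:10 PM = 5 h 53 min; less 30 min break → 5 h 23 min
Tue reg 5 h 11 min / OT 0 h 0 min; Wed reg 10 h 0 min / OT 0 h 22 min; Thu reg 9 h 41 min / OT 0 h 0 min; Fri reg 5 h 23 min / OT 0 h 0 min.
Totals: regular 30 h 15 min, overtime 0 h 22 min.

Regular 30.25 hours, overtime 0.37 hours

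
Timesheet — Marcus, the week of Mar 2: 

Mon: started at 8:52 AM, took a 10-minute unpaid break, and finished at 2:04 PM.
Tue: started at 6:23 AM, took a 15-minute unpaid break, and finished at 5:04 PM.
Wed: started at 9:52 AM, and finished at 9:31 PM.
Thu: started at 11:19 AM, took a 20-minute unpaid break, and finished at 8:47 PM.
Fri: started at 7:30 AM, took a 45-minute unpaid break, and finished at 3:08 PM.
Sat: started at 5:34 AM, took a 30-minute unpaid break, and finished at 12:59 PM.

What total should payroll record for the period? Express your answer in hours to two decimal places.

50.05 hours

Mon: 8:52 AM–2:04 PM = 5 h 12 min; less 10 min break → 5 h 2 min
Tue: 6:23 AM–5:04 PM = 10 h 41 min; less 15 min break → 10 h 26 min
Wed: 9:52 AM–9:31 PM = 11 h 39 min
Thu: 11:19 AM–8:47 PM = 9 h 28 min; less 20 min break → 9 h 8 min
Fri: 7:30 AM–3:08 PM = 7 h 38 min; less 45 min break → 6 h 53 min
Sat: 5:34 AM–12:59 PM = 7 h 25 min; less 30 min break → 6 h 55 min
Total: 5 h 2 min + 10 h 26 min + 11 h 39 min + 9 h 8 min + 6 h 53 min + 6 h 55 min = 50 h 3 min.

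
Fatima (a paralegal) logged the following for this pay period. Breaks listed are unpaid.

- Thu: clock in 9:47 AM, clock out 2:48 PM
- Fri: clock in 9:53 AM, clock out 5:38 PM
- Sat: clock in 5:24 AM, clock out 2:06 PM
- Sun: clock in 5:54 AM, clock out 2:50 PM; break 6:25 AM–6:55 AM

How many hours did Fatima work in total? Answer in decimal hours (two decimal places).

Thu: 9:47 AM–2:48 PM = 5 h 1 min
Fri: 9:53 AM–5:38 PM = 7 h 45 min
Sat: 5:24 AM–2:06 PM = 8 h 42 min
Sun: 5:54 AM–2:50 PM = 8 h 56 min; less 30 min break → 8 h 26 min
Total: 5 h 1 min + 7 h 45 min + 8 h 42 min + 8 h 26 min = 29 h 54 min.

29.90 hours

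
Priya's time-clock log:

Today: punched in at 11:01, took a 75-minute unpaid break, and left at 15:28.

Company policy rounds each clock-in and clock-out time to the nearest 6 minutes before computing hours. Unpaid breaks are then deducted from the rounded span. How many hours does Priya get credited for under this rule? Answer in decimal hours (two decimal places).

Today: in 11:01→11:00, out 15:28→15:30; 4 h 30 min − 75 min = 3 h 15 min

3.25 hours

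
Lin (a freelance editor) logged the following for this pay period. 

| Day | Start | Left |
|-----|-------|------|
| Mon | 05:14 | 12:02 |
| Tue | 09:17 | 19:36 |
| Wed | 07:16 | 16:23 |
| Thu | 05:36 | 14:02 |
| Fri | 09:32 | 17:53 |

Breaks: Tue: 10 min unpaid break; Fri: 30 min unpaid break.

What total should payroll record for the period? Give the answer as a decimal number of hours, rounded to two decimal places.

42.35 hours

Mon: 05:14–12:02 = 6 h 48 min
Tue: 09:17–19:36 = 10 h 19 min; less 10 min break → 10 h 9 min
Wed: 07:16–16:23 = 9 h 7 min
Thu: 05:36–14:02 = 8 h 26 min
Fri: 09:32–17:53 = 8 h 21 min; less 30 min break → 7 h 51 min
Total: 6 h 48 min + 10 h 9 min + 9 h 7 min + 8 h 26 min + 7 h 51 min = 42 h 21 min.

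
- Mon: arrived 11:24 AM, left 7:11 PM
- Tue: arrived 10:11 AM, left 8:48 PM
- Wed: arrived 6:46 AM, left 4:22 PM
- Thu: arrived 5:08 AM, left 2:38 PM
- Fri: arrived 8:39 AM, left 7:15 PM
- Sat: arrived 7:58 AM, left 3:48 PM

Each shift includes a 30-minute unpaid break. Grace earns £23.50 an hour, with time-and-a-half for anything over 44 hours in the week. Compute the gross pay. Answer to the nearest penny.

Mon: 11:24 AM–7:11 PM = 7 h 47 min; less 30 min break → 7 h 17 min
Tue: 10:11 AM–8:48 PM = 10 h 37 min; less 30 min break → 10 h 7 min
Wed: 6:46 AM–4:22 PM = 9 h 36 min; less 30 min break → 9 h 6 min
Thu: 5:08 AM–2:38 PM = 9 h 30 min; less 30 min break → 9 h 0 min
Fri: 8:39 AM–7:15 PM = 10 h 36 min; less 30 min break → 10 h 6 min
Sat: 7:58 AM–3:48 PM = 7 h 50 min; less 30 min break → 7 h 20 min
Total worked: 52 h 56 min = 3176 min.
Regular 44 h 0 min = 2640 min at £23.50/h; overtime 8 h 56 min = 536 min at £35.25/h.
Pay = (2640 × £23.50 + 536 × £35.25) ÷ 60 = £1348.90.

£1348.90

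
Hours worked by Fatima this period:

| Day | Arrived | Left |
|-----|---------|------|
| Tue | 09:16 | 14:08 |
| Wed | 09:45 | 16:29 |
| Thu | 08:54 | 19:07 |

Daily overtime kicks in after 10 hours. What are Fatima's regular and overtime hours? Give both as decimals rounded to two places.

Tue: 09:16–14:08 = 4 h 52 min
Wed: 09:45–16:29 = 6 h 44 min
Thu: 08:54–19:07 = 10 h 13 min
Tue reg 4 h 52 min / OT 0 h 0 min; Wed reg 6 h 44 min / OT 0 h 0 min; Thu reg 10 h 0 min / OT 0 h 13 min.
Totals: regular 21 h 36 min, overtime 0 h 13 min.

Regular 21.60 hours, overtime 0.22 hours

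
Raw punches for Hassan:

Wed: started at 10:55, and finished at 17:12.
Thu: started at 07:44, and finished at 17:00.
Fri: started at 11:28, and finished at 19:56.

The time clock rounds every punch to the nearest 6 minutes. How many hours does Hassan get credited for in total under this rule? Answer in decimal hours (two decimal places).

Wed: in 10:55→10:54, out 17:12→17:12; 6 h 18 min
Thu: in 07:44→07:42, out 17:00→17:00; 9 h 18 min
Fri: in 11:28→11:30, out 19:56→19:54; 8 h 24 min
Total credited: 24 h 0 min.

24.00 hours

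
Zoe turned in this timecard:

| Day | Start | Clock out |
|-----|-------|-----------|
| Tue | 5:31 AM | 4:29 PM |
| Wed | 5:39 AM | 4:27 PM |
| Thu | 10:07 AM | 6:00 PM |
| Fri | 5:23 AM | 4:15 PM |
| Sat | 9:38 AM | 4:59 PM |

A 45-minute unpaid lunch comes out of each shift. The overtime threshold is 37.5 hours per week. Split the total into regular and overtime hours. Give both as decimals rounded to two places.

Tue: 5:31 AM–4:29 PM = 10 h 58 min; less 45 min break → 10 h 13 min
Wed: 5:39 AM–4:27 PM = 10 h 48 min; less 45 min break → 10 h 3 min
Thu: 10:07 AM–6:00 PM = 7 h 53 min; less 45 min break → 7 h 8 min
Fri: 5:23 AM–4:15 PM = 10 h 52 min; less 45 min break → 10 h 7 min
Sat: 9:38 AM–4:59 PM = 7 h 21 min; less 45 min break → 6 h 36 min
Total worked: 44 h 7 min = 44.12 h.
Threshold 37.5 h → overtime 6 h 37 min, regular 37 h 30 min.

Regular 37.50 hours, overtime 6.62 hours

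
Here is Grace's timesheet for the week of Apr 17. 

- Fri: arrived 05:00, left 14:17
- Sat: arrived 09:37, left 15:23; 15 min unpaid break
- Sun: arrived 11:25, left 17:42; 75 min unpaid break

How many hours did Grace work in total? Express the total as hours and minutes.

Fri: 05:00–14:17 = 9 h 17 min
Sat: 09:37–15:23 = 5 h 46 min; less 15 min break → 5 h 31 min
Sun: 11:25–17:42 = 6 h 17 min; less 75 min break → 5 h 2 min
Total: 9 h 17 min + 5 h 31 min + 5 h 2 min = 19 h 50 min.

19 h 50 min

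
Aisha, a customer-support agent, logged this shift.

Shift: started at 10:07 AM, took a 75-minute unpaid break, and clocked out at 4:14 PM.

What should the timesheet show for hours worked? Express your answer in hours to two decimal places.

4.87 hours

Shift: 10:07 AM–4:14 PM = 6 h 7 min; less 75 min break → 4 h 52 min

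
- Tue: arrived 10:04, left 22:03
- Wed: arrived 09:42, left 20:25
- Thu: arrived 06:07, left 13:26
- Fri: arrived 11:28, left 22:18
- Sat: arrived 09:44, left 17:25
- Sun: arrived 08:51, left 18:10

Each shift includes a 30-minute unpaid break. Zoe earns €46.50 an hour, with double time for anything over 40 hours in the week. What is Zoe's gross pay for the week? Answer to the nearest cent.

Tue: 10:04–22:03 = 11 h 59 min; less 30 min break → 11 h 29 min
Wed: 09:42–20:25 = 10 h 43 min; less 30 min break → 10 h 13 min
Thu: 06:07–13:26 = 7 h 19 min; less 30 min break → 6 h 49 min
Fri: 11:28–22:18 = 10 h 50 min; less 30 min break → 10 h 20 min
Sat: 09:44–17:25 = 7 h 41 min; less 30 min break → 7 h 11 min
Sun: 08:51–18:10 = 9 h 19 min; less 30 min break → 8 h 49 min
Total worked: 54 h 51 min = 3291 min.
Regular 40 h 0 min = 2400 min at €46.50/h; overtime 14 h 51 min = 891 min at €93.00/h.
Pay = (2400 × €46.50 + 891 × €93.00) ÷ 60 = €3241.05.

€3241.05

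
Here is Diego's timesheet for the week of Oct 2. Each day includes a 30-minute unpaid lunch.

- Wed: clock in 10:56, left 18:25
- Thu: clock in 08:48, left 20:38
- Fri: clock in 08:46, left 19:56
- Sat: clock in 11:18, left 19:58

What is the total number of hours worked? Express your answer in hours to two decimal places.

37.15 hours

Wed: 10:56–18:25 = 7 h 29 min; less 30 min break → 6 h 59 min
Thu: 08:48–20:38 = 11 h 50 min; less 30 min break → 11 h 20 min
Fri: 08:46–19:56 = 11 h 10 min; less 30 min break → 10 h 40 min
Sat: 11:18–19:58 = 8 h 40 min; less 30 min break → 8 h 10 min
Total: 6 h 59 min + 11 h 20 min + 10 h 40 min + 8 h 10 min = 37 h 9 min.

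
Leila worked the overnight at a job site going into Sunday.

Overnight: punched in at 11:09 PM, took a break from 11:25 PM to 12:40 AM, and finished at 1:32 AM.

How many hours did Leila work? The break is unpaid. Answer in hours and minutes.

1 h 8 min

Overnight: 11:09 PM → midnight = 0 h 51 min; midnight → 1:32 AM = 1 h 32 min; span 2 h 23 min; less 75 min break → 1 h 8 min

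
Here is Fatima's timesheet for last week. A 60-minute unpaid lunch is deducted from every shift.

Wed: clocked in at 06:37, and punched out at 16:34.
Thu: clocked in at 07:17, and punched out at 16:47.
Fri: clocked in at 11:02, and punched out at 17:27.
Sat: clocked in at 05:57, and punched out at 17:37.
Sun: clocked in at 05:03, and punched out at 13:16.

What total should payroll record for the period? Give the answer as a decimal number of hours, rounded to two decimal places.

Wed: 06:37–16:34 = 9 h 57 min; less 60 min break → 8 h 57 min
Thu: 07:17–16:47 = 9 h 30 min; less 60 min break → 8 h 30 min
Fri: 11:02–17:27 = 6 h 25 min; less 60 min break → 5 h 25 min
Sat: 05:57–17:37 = 11 h 40 min; less 60 min break → 10 h 40 min
Sun: 05:03–13:16 = 8 h 13 min; less 60 min break → 7 h 13 min
Total: 8 h 57 min + 8 h 30 min + 5 h 25 min + 10 h 40 min + 7 h 13 min = 40 h 45 min.

40.75 hours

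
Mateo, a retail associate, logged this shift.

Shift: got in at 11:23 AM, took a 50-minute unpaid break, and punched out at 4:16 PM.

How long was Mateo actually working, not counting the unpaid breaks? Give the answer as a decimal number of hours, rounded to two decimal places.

4.05 hours

Shift: 11:23 AM–4:16 PM = 4 h 53 min; less 50 min break → 4 h 3 min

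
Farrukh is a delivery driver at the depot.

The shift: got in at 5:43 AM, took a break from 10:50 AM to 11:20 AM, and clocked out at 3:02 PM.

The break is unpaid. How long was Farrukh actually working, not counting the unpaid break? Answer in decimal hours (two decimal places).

8.82 hours

The shift: 5:43 AM–3:02 PM = 9 h 19 min; less 30 min break → 8 h 49 min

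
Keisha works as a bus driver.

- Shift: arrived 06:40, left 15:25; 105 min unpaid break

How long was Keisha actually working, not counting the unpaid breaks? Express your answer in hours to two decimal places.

Shift: 06:40–15:25 = 8 h 45 min; less 105 min break → 7 h 0 min

7.00 hours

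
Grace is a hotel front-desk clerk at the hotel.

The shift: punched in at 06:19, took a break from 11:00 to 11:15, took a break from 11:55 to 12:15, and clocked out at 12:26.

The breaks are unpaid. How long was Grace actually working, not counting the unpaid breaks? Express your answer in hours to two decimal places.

5.53 hours

The shift: 06:19–12:26 = 6 h 7 min; less 35 min break → 5 h 32 min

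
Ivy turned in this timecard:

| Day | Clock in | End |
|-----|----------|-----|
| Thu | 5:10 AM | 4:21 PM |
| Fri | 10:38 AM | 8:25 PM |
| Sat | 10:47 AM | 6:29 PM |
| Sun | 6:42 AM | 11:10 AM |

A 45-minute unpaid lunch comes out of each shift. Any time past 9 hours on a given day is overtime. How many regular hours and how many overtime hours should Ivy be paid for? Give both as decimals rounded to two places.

Thu: 5:10 AM–4:21 PM = 11 h 11 min; less 45 min break → 10 h 26 min
Fri: 10:38 AM–8:25 PM = 9 h 47 min; less 45 min break → 9 h 2 min
Sat: 10:47 AM–6:29 PM = 7 h 42 min; less 45 min break → 6 h 57 min
Sun: 6:42 AM–11:10 AM = 4 h 28 min; less 45 min break → 3 h 43 min
Thu reg 9 h 0 min / OT 1 h 26 min; Fri reg 9 h 0 min / OT 0 h 2 min; Sat reg 6 h 57 min / OT 0 h 0 min; Sun reg 3 h 43 min / OT 0 h 0 min.
Totals: regular 28 h 40 min, overtime 1 h 28 min.

Regular 28.67 hours, overtime 1.47 hours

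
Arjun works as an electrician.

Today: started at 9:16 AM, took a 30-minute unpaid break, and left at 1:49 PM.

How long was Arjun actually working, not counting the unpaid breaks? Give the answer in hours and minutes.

Today: 9:16 AM–1:49 PM = 4 h 33 min; less 30 min break → 4 h 3 min

4 h 3 min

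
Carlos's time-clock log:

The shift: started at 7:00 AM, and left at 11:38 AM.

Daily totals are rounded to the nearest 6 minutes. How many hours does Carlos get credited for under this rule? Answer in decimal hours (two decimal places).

4.60 hours

The shift: 7:00 AM–11:38 AM = 4 h 38 min → rounds to 4 h 36 min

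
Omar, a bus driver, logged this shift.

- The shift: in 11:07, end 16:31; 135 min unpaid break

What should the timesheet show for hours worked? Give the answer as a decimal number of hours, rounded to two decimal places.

The shift: 11:07–16:31 = 5 h 24 min; less 135 min break → 3 h 9 min

3.15 hours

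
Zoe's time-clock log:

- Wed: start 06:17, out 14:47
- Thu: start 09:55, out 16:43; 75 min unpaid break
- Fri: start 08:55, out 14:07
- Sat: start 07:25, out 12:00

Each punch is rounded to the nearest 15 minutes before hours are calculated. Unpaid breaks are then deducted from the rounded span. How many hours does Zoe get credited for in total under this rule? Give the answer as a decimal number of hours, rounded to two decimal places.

23.50 hours

Wed: in 06:17→06:15, out 14:47→14:45; 8 h 30 min
Thu: in 09:55→10:00, out 16:43→16:45; 6 h 45 min − 75 min = 5 h 30 min
Fri: in 08:55→09:00, out 14:07→14:00; 5 h 0 min
Sat: in 07:25→07:30, out 12:00→12:00; 4 h 30 min
Total credited: 23 h 30 min.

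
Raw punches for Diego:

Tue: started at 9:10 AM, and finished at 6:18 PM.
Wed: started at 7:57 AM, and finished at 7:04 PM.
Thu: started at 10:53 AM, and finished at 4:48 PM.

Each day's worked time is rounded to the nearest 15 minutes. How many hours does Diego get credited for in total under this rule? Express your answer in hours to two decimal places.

Tue: 9:10 AM–6:18 PM = 9 h 8 min → rounds to 9 h 15 min
Wed: 7:57 AM–7:04 PM = 11 h 7 min → rounds to 11 h 0 min
Thu: 10:53 AM–4:48 PM = 5 h 55 min → rounds to 6 h 0 min
Total credited: 26 h 15 min.

26.25 hours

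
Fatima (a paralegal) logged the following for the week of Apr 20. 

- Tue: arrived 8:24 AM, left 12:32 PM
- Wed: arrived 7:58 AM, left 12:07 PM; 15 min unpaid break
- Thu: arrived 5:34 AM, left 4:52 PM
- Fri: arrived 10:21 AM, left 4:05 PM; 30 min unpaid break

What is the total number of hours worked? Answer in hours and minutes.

24 h 34 min

Tue: 8:24 AM–12:32 PM = 4 h 8 min
Wed: 7:58 AM–12:07 PM = 4 h 9 min; less 15 min break → 3 h 54 min
Thu: 5:34 AM–4:52 PM = 11 h 18 min
Fri: 10:21 AM–4:05 PM = 5 h 44 min; less 30 min break → 5 h 14 min
Total: 4 h 8 min + 3 h 54 min + 11 h 18 min + 5 h 14 min = 24 h 34 min.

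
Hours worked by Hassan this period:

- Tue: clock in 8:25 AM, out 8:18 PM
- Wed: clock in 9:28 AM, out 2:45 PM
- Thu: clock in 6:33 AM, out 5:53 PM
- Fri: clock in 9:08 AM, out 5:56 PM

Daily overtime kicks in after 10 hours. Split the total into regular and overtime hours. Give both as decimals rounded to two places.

Regular 34.08 hours, overtime 3.22 hours

Tue: 8:25 AM–8:18 PM = 11 h 53 min
Wed: 9:28 AM–2:45 PM = 5 h 17 min
Thu: 6:33 AM–5:53 PM = 11 h 20 min
Fri: 9:08 AM–5:56 PM = 8 h 48 min
Tue reg 10 h 0 min / OT 1 h 53 min; Wed reg 5 h 17 min / OT 0 h 0 min; Thu reg 10 h 0 min / OT 1 h 20 min; Fri reg 8 h 48 min / OT 0 h 0 min.
Totals: regular 34 h 5 min, overtime 3 h 13 min.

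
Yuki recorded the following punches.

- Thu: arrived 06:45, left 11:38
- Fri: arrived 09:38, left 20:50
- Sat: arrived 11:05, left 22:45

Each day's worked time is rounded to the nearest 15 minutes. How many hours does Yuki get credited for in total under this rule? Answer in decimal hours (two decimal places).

28.00 hours

Thu: 06:45–11:38 = 4 h 53 min → rounds to 5 h 0 min
Fri: 09:38–20:50 = 11 h 12 min → rounds to 11 h 15 min
Sat: 11:05–22:45 = 11 h 40 min → rounds to 11 h 45 min
Total credited: 28 h 0 min.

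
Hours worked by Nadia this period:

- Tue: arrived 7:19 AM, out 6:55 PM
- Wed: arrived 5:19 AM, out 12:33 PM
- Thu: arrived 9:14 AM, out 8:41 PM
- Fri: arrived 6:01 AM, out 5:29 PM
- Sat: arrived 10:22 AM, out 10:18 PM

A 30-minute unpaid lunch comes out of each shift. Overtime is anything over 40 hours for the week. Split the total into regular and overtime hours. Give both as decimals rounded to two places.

Regular 40.00 hours, overtime 11.18 hours

Tue: 7:19 AM–6:55 PM = 11 h 36 min; less 30 min break → 11 h 6 min
Wed: 5:19 AM–12:33 PM = 7 h 14 min; less 30 min break → 6 h 44 min
Thu: 9:14 AM–8:41 PM = 11 h 27 min; less 30 min break → 10 h 57 min
Fri: 6:01 AM–5:29 PM = 11 h 28 min; less 30 min break → 10 h 58 min
Sat: 10:22 AM–10:18 PM = 11 h 56 min; less 30 min break → 11 h 26 min
Total worked: 51 h 11 min = 51.18 h.
Threshold 40 h → overtime 11 h 11 min, regular 40 h 0 min.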